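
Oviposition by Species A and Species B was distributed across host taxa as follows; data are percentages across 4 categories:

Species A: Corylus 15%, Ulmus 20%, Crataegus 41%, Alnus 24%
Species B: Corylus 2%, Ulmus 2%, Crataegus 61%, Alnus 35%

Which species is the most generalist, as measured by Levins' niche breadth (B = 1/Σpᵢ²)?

Convert percentages to proportions (divide by 100).
Σp_Aᵢ² = 0.15² + 0.20² + 0.41² + 0.24² = 0.0225 + 0.0400 + 0.1681 + 0.0576 = 0.2882
B_A = 1 / 0.2882 = 3.4698
Σp_Bᵢ² = 0.02² + 0.02² + 0.61² + 0.35² = 0.0004 + 0.0004 + 0.3721 + 0.1225 = 0.4954
B_B = 1 / 0.4954 = 2.0186
Highest B → broadest niche (most generalist): Species A (B = 3.47).

Species A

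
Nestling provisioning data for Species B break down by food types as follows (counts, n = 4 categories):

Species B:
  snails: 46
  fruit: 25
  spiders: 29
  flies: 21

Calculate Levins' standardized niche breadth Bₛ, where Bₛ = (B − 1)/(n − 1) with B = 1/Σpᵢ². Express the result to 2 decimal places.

0.88

Proportions for Species B (n=121): 46/121=0.3802, 25/121=0.2066, 29/121=0.2397, 21/121=0.1736
Σpᵢ² = 0.3802² + 0.2066² + 0.2397² + 0.1736² = 0.144552 + 0.042684 + 0.057456 + 0.030137 = 0.274829
B = 1 / 0.274829 = 3.6386
Bₛ = (B − 1)/(n − 1) = (3.6386 − 1)/(4 − 1) = 2.6386/3 = 0.8795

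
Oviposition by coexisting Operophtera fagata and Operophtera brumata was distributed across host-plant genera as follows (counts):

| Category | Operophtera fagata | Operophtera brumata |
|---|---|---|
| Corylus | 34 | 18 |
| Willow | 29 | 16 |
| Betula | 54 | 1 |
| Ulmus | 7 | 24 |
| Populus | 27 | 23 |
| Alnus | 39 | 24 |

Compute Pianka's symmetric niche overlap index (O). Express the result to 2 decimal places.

Proportions for Operophtera fagata (n=190): 34/190=0.1789, 29/190=0.1526, 54/190=0.2842, 7/190=0.0368, 27/190=0.1421, 39/190=0.2053
Proportions for Operophtera brumata (n=106): 18/106=0.1698, 16/106=0.1509, 1/106=0.0094, 24/106=0.2264, 23/106=0.2170, 24/106=0.2264
Σ p₁ᵢp₂ᵢ = 0.030377 + 0.023027 + 0.002671 + 0.008332 + 0.030836 + 0.046480 = 0.141723
Σp_1ᵢ² = 0.1789² + 0.1526² + 0.2842² + 0.0368² + 0.1421² + 0.2053² = 0.032005 + 0.023287 + 0.080770 + 0.001354 + 0.020192 + 0.042148 = 0.199756
Σp_2ᵢ² = 0.1698² + 0.1509² + 0.0094² + 0.2264² + 0.2170² + 0.2264² = 0.028832 + 0.022771 + 0.000088 + 0.051257 + 0.047089 + 0.051257 = 0.201294
O = 0.141723 / √(0.199756 × 0.201294) = 0.141723 / 0.2005235 = 0.7068

0.71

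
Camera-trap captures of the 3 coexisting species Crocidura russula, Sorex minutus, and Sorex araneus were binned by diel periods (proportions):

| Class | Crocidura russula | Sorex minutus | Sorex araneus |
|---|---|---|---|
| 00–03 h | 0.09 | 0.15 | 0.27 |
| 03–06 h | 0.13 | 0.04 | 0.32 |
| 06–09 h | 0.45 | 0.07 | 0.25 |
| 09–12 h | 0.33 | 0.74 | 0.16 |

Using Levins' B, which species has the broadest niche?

Sorex araneus

Σp_russᵢ² = 0.09² + 0.13² + 0.45² + 0.33² = 0.0081 + 0.0169 + 0.2025 + 0.1089 = 0.3364
B_russ = 1 / 0.3364 = 2.9727
Σp_minuᵢ² = 0.15² + 0.04² + 0.07² + 0.74² = 0.0225 + 0.0016 + 0.0049 + 0.5476 = 0.5766
B_minu = 1 / 0.5766 = 1.7343
Σp_aranᵢ² = 0.27² + 0.32² + 0.25² + 0.16² = 0.0729 + 0.1024 + 0.0625 + 0.0256 = 0.2634
B_aran = 1 / 0.2634 = 3.7965
Highest B → broadest niche (most generalist): Sorex araneus (B = 3.80).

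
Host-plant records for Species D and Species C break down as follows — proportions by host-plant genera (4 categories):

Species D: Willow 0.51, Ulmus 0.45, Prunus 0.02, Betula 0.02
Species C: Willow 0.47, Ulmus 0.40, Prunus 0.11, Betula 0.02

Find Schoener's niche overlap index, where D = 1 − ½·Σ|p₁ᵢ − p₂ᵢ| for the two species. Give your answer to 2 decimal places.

Σ|p₁ᵢ − p₂ᵢ| = 0.04 + 0.05 + 0.09 + 0.00 = 0.18
D = 1 − ½ × 0.18 = 1 − 0.090 = 0.9100

0.91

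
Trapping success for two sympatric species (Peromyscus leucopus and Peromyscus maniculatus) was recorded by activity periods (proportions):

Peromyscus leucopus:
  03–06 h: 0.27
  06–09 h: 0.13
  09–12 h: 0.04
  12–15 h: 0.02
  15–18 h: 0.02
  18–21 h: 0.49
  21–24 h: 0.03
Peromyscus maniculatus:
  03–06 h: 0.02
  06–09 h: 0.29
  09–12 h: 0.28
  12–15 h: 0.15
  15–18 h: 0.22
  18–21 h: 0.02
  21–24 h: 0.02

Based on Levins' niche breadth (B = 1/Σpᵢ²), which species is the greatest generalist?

Σp_leucᵢ² = 0.27² + 0.13² + 0.04² + 0.02² + 0.02² + 0.49² + 0.03² = 0.0729 + 0.0169 + 0.0016 + 0.0004 + 0.0004 + 0.2401 + 0.0009 = 0.3332
B_leuc = 1 / 0.3332 = 3.0012
Σp_maniᵢ² = 0.02² + 0.29² + 0.28² + 0.15² + 0.22² + 0.02² + 0.02² = 0.0004 + 0.0841 + 0.0784 + 0.0225 + 0.0484 + 0.0004 + 0.0004 = 0.2346
B_mani = 1 / 0.2346 = 4.2626
Highest B → broadest niche (most generalist): Peromyscus maniculatus (B = 4.26).

Peromyscus maniculatus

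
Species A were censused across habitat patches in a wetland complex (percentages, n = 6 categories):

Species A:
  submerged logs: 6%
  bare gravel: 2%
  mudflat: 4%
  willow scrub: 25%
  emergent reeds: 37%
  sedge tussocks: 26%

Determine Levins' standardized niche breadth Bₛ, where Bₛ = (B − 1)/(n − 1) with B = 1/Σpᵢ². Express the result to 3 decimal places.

Convert percentages to proportions (divide by 100).
Σpᵢ² = 0.06² + 0.02² + 0.04² + 0.25² + 0.37² + 0.26² = 0.0036 + 0.0004 + 0.0016 + 0.0625 + 0.1369 + 0.0676 = 0.2726
B = 1 / 0.2726 = 3.66838
Bₛ = (B − 1)/(n − 1) = (3.66838 − 1)/(6 − 1) = 2.66838/5 = 0.53368

0.534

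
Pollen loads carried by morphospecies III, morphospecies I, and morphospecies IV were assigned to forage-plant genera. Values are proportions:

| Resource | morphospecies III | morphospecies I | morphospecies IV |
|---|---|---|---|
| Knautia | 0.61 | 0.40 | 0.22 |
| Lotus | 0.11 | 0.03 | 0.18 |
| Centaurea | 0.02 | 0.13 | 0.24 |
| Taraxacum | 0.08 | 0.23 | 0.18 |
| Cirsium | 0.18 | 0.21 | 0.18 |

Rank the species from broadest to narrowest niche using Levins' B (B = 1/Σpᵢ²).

Σp_IIIᵢ² = 0.61² + 0.11² + 0.02² + 0.08² + 0.18² = 0.3721 + 0.0121 + 0.0004 + 0.0064 + 0.0324 = 0.4234
B_III = 1 / 0.4234 = 2.3618
Σp_Iᵢ² = 0.40² + 0.03² + 0.13² + 0.23² + 0.21² = 0.1600 + 0.0009 + 0.0169 + 0.0529 + 0.0441 = 0.2748
B_I = 1 / 0.2748 = 3.6390
Σp_IVᵢ² = 0.22² + 0.18² + 0.24² + 0.18² + 0.18² = 0.0484 + 0.0324 + 0.0576 + 0.0324 + 0.0324 = 0.2032
B_IV = 1 / 0.2032 = 4.9213
Ranking by B (broadest → narrowest): morphospecies IV (4.92) > morphospecies I (3.64) > morphospecies III (2.36)

morphospecies IV > morphospecies I > morphospecies III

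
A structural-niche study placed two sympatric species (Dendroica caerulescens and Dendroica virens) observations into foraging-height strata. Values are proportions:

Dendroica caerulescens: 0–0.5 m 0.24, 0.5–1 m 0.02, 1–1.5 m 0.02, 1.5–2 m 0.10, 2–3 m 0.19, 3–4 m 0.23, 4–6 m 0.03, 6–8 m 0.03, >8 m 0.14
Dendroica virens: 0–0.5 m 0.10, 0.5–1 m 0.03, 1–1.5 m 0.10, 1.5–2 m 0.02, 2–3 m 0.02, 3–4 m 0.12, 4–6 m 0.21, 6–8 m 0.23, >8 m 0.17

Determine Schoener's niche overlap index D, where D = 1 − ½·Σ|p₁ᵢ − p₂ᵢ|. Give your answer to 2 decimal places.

0.50

Σ|p₁ᵢ − p₂ᵢ| = 0.14 + 0.01 + 0.08 + 0.08 + 0.17 + 0.11 + 0.18 + 0.20 + 0.03 = 1.00
D = 1 − ½ × 1.00 = 1 − 0.500 = 0.5000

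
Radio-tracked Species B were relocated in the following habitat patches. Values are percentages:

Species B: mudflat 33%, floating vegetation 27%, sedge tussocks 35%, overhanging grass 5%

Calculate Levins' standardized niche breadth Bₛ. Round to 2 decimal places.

0.75

Convert percentages to proportions (divide by 100).
Σpᵢ² = 0.33² + 0.27² + 0.35² + 0.05² = 0.1089 + 0.0729 + 0.1225 + 0.0025 = 0.3068
B = 1 / 0.3068 = 3.2595
Bₛ = (B − 1)/(n − 1) = (3.2595 − 1)/(4 − 1) = 2.2595/3 = 0.7532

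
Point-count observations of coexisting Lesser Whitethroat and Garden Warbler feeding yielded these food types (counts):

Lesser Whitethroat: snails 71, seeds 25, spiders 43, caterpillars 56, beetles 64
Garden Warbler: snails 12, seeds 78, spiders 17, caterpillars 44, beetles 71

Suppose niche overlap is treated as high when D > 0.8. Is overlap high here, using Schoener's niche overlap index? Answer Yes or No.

Proportions for Lesser Whitethroat (n=259): 71/259=0.2741, 25/259=0.0965, 43/259=0.1660, 56/259=0.2162, 64/259=0.2471
Proportions for Garden Warbler (n=222): 12/222=0.0541, 78/222=0.3514, 17/222=0.0766, 44/222=0.1982, 71/222=0.3198
Σ|p₁ᵢ − p₂ᵢ| = 0.2200 + 0.2549 + 0.0894 + 0.0180 + 0.0727 = 0.6550
D = 1 − ½ × 0.6550 = 1 − 0.32750 = 0.67250
D = 0.67250 < 0.8 → No.

No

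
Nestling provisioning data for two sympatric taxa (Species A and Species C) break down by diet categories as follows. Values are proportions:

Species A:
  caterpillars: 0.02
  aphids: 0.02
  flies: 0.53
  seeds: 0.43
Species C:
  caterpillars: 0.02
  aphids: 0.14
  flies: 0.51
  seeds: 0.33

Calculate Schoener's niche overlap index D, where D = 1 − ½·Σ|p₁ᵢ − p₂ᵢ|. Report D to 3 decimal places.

0.880

Σ|p₁ᵢ − p₂ᵢ| = 0.00 + 0.12 + 0.02 + 0.10 = 0.24
D = 1 − ½ × 0.24 = 1 − 0.120 = 0.88000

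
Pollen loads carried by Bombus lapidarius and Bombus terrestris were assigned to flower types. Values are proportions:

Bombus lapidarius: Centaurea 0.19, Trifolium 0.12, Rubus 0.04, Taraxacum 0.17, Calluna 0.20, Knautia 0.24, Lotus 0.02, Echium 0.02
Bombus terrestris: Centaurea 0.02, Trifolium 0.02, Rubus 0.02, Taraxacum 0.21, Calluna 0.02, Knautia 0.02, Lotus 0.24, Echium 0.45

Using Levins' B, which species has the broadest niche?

Bombus lapidarius

Σp_lapiᵢ² = 0.19² + 0.12² + 0.04² + 0.17² + 0.20² + 0.24² + 0.02² + 0.02² = 0.0361 + 0.0144 + 0.0016 + 0.0289 + 0.0400 + 0.0576 + 0.0004 + 0.0004 = 0.1794
B_lapi = 1 / 0.1794 = 5.5741
Σp_terrᵢ² = 0.02² + 0.02² + 0.02² + 0.21² + 0.02² + 0.02² + 0.24² + 0.45² = 0.0004 + 0.0004 + 0.0004 + 0.0441 + 0.0004 + 0.0004 + 0.0576 + 0.2025 = 0.3062
B_terr = 1 / 0.3062 = 3.2658
Highest B → broadest niche (most generalist): Bombus lapidarius (B = 5.57).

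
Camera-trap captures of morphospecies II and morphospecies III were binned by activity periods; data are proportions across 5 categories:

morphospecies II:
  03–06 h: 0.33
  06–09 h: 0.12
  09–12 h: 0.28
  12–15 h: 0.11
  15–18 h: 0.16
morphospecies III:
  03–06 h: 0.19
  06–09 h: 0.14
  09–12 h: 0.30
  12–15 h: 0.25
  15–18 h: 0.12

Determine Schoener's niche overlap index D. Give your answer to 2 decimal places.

Σ|p₁ᵢ − p₂ᵢ| = 0.14 + 0.02 + 0.02 + 0.14 + 0.04 = 0.36
D = 1 − ½ × 0.36 = 1 − 0.180 = 0.8200

0.82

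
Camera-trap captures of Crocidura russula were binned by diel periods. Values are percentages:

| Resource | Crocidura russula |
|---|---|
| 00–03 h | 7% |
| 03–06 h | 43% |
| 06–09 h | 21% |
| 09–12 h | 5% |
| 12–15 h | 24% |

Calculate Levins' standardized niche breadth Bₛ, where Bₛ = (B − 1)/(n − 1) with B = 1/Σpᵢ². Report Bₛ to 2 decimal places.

Convert percentages to proportions (divide by 100).
Σpᵢ² = 0.07² + 0.43² + 0.21² + 0.05² + 0.24² = 0.0049 + 0.1849 + 0.0441 + 0.0025 + 0.0576 = 0.2940
B = 1 / 0.2940 = 3.4014
Bₛ = (B − 1)/(n − 1) = (3.4014 − 1)/(5 − 1) = 2.4014/4 = 0.6004

0.60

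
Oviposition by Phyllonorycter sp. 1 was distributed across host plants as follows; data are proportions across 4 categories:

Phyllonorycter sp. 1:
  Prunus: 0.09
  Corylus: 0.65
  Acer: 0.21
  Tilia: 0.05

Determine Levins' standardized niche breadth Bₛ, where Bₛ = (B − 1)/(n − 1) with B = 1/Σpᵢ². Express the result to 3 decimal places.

0.365

Σpᵢ² = 0.09² + 0.65² + 0.21² + 0.05² = 0.0081 + 0.4225 + 0.0441 + 0.0025 = 0.4772
B = 1 / 0.4772 = 2.09556
Bₛ = (B − 1)/(n − 1) = (2.09556 − 1)/(4 − 1) = 1.09556/3 = 0.36519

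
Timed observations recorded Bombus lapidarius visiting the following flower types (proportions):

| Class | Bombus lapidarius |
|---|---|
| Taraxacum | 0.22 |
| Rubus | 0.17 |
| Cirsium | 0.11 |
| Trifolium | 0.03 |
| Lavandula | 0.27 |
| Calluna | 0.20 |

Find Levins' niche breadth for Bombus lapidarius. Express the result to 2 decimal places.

Σpᵢ² = 0.22² + 0.17² + 0.11² + 0.03² + 0.27² + 0.20² = 0.0484 + 0.0289 + 0.0121 + 0.0009 + 0.0729 + 0.0400 = 0.2032
B = 1 / 0.2032 = 4.9213

4.92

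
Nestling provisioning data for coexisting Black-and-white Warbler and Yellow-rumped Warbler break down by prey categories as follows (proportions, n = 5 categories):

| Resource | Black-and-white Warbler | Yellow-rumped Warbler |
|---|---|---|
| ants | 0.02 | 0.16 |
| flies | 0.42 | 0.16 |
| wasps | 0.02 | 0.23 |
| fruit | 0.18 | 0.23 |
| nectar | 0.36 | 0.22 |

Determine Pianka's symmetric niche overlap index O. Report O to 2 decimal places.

Σ p₁ᵢp₂ᵢ = 0.0032 + 0.0672 + 0.0046 + 0.0414 + 0.0792 = 0.1956
Σp_1ᵢ² = 0.02² + 0.42² + 0.02² + 0.18² + 0.36² = 0.0004 + 0.1764 + 0.0004 + 0.0324 + 0.1296 = 0.3392
Σp_2ᵢ² = 0.16² + 0.16² + 0.23² + 0.23² + 0.22² = 0.0256 + 0.0256 + 0.0529 + 0.0529 + 0.0484 = 0.2054
O = 0.1956 / √(0.3392 × 0.2054) = 0.1956 / 0.26395 = 0.7410

0.74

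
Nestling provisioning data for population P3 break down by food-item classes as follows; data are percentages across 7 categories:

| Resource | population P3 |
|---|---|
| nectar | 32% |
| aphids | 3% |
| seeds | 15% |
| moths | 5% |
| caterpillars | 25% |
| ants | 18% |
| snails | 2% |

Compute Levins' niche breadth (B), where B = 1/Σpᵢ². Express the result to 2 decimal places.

4.47

Convert percentages to proportions (divide by 100).
Σpᵢ² = 0.32² + 0.03² + 0.15² + 0.05² + 0.25² + 0.18² + 0.02² = 0.1024 + 0.0009 + 0.0225 + 0.0025 + 0.0625 + 0.0324 + 0.0004 = 0.2236
B = 1 / 0.2236 = 4.4723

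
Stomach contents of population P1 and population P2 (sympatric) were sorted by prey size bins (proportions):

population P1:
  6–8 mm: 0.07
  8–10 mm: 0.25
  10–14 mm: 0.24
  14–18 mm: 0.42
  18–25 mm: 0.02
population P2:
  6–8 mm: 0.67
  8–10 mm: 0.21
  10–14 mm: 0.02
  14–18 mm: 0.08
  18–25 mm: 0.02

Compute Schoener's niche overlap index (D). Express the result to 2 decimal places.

0.40

Σ|p₁ᵢ − p₂ᵢ| = 0.60 + 0.04 + 0.22 + 0.34 + 0.00 = 1.20
D = 1 − ½ × 1.20 = 1 − 0.600 = 0.4000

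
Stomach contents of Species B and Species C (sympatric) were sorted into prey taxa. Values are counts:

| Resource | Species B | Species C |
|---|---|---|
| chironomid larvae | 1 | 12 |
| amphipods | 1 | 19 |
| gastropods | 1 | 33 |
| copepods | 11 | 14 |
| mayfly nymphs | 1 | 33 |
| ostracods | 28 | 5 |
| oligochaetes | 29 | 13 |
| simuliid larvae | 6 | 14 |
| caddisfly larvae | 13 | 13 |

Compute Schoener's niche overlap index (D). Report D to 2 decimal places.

0.40

Proportions for Species B (n=91): 1/91=0.0110, 1/91=0.0110, 1/91=0.0110, 11/91=0.1209, 1/91=0.0110, 28/91=0.3077, 29/91=0.3187, 6/91=0.0659, 13/91=0.1429
Proportions for Species C (n=156): 12/156=0.0769, 19/156=0.1218, 33/156=0.2115, 14/156=0.0897, 33/156=0.2115, 5/156=0.0321, 13/156=0.0833, 14/156=0.0897, 13/156=0.0833
Σ|p₁ᵢ − p₂ᵢ| = 0.0659 + 0.1108 + 0.2005 + 0.0312 + 0.2005 + 0.2756 + 0.2354 + 0.0238 + 0.0596 = 1.2033
D = 1 − ½ × 1.2033 = 1 − 0.60165 = 0.39835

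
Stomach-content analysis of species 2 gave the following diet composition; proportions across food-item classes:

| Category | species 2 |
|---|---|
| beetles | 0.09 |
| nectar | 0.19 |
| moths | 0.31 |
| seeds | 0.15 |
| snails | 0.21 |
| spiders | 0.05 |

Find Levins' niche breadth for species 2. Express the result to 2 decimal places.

4.78

Σpᵢ² = 0.09² + 0.19² + 0.31² + 0.15² + 0.21² + 0.05² = 0.0081 + 0.0361 + 0.0961 + 0.0225 + 0.0441 + 0.0025 = 0.2094
B = 1 / 0.2094 = 4.7755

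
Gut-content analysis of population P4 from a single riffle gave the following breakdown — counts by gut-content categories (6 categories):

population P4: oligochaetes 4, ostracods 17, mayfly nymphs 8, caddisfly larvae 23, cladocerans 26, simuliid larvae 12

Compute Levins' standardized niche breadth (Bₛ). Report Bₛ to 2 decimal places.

Proportions for population P4 (n=90): 4/90=0.0444, 17/90=0.1889, 8/90=0.0889, 23/90=0.2556, 26/90=0.2889, 12/90=0.1333
Σpᵢ² = 0.0444² + 0.1889² + 0.0889² + 0.2556² + 0.2889² + 0.1333² = 0.001971 + 0.035683 + 0.007903 + 0.065331 + 0.083463 + 0.017769 = 0.212120
B = 1 / 0.212120 = 4.7143
Bₛ = (B − 1)/(n − 1) = (4.7143 − 1)/(6 − 1) = 3.7143/5 = 0.7429

0.74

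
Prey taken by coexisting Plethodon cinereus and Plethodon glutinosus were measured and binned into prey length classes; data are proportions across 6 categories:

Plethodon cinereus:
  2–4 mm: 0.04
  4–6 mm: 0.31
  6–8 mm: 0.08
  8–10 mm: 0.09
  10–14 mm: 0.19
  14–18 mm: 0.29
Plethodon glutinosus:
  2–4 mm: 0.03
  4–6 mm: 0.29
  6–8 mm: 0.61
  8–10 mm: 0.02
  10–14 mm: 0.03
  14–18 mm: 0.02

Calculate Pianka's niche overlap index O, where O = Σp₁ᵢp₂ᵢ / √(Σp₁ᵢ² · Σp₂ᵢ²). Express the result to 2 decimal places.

Σ p₁ᵢp₂ᵢ = 0.0012 + 0.0899 + 0.0488 + 0.0018 + 0.0057 + 0.0058 = 0.1532
Σp_1ᵢ² = 0.04² + 0.31² + 0.08² + 0.09² + 0.19² + 0.29² = 0.0016 + 0.0961 + 0.0064 + 0.0081 + 0.0361 + 0.0841 = 0.2324
Σp_2ᵢ² = 0.03² + 0.29² + 0.61² + 0.02² + 0.03² + 0.02² = 0.0009 + 0.0841 + 0.3721 + 0.0004 + 0.0009 + 0.0004 = 0.4588
O = 0.1532 / √(0.2324 × 0.4588) = 0.1532 / 0.32654 = 0.4692

0.47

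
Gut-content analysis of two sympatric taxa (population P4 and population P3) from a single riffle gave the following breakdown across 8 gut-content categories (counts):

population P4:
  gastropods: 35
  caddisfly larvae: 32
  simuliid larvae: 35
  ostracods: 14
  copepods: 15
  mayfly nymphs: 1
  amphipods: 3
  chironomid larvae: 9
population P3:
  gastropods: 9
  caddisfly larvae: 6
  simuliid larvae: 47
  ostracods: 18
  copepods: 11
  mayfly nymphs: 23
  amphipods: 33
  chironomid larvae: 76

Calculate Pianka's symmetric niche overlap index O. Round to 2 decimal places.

0.53

Proportions for population P4 (n=144): 35/144=0.2431, 32/144=0.2222, 35/144=0.2431, 14/144=0.0972, 15/144=0.1042, 1/144=0.0069, 3/144=0.0208, 9/144=0.0625
Proportions for population P3 (n=223): 9/223=0.0404, 6/223=0.0269, 47/223=0.2108, 18/223=0.0807, 11/223=0.0493, 23/223=0.1031, 33/223=0.1480, 76/223=0.3408
Σ p₁ᵢp₂ᵢ = 0.009821 + 0.005977 + 0.051245 + 0.007844 + 0.005137 + 0.000711 + 0.003078 + 0.021300 = 0.105113
Σp_1ᵢ² = 0.2431² + 0.2222² + 0.2431² + 0.0972² + 0.1042² + 0.0069² + 0.0208² + 0.0625² = 0.059098 + 0.049373 + 0.059098 + 0.009448 + 0.010858 + 0.000048 + 0.000433 + 0.003906 = 0.192262
Σp_2ᵢ² = 0.0404² + 0.0269² + 0.2108² + 0.0807² + 0.0493² + 0.1031² + 0.1480² + 0.3408² = 0.001632 + 0.000724 + 0.044437 + 0.006512 + 0.002430 + 0.010630 + 0.021904 + 0.116145 = 0.204414
O = 0.105113 / √(0.192262 × 0.204414) = 0.105113 / 0.1982449 = 0.5302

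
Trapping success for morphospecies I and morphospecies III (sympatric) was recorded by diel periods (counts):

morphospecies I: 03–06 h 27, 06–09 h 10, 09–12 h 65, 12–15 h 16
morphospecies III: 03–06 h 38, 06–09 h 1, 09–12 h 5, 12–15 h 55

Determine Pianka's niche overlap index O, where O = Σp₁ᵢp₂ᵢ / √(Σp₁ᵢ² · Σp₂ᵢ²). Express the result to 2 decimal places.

Proportions for morphospecies I (n=118): 27/118=0.2288, 10/118=0.0847, 65/118=0.5508, 16/118=0.1356
Proportions for morphospecies III (n=99): 38/99=0.3838, 1/99=0.0101, 5/99=0.0505, 55/99=0.5556
Σ p₁ᵢp₂ᵢ = 0.087813 + 0.000855 + 0.027815 + 0.075339 = 0.191822
Σp_1ᵢ² = 0.2288² + 0.0847² + 0.5508² + 0.1356² = 0.052349 + 0.007174 + 0.303381 + 0.018387 = 0.381291
Σp_2ᵢ² = 0.3838² + 0.0101² + 0.0505² + 0.5556² = 0.147302 + 0.000102 + 0.002550 + 0.308691 = 0.458645
O = 0.191822 / √(0.381291 × 0.458645) = 0.191822 / 0.4181832 = 0.4587

0.46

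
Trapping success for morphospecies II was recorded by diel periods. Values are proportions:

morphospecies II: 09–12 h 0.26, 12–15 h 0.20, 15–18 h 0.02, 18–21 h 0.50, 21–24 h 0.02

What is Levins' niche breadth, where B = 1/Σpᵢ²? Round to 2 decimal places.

Σpᵢ² = 0.26² + 0.20² + 0.02² + 0.50² + 0.02² = 0.0676 + 0.0400 + 0.0004 + 0.2500 + 0.0004 = 0.3584
B = 1 / 0.3584 = 2.7902

2.79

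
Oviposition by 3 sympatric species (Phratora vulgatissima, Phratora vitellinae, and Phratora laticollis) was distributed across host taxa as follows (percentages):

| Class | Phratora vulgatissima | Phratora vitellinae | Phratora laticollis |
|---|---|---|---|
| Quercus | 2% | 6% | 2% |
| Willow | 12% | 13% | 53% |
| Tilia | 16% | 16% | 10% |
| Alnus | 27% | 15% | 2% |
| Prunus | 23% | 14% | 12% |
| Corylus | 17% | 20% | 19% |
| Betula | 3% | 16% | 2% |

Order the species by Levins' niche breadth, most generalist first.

Convert percentages to proportions (divide by 100).
Σp_vulgᵢ² = 0.02² + 0.12² + 0.16² + 0.27² + 0.23² + 0.17² + 0.03² = 0.0004 + 0.0144 + 0.0256 + 0.0729 + 0.0529 + 0.0289 + 0.0009 = 0.1960
B_vulg = 1 / 0.1960 = 5.1020
Σp_viteᵢ² = 0.06² + 0.13² + 0.16² + 0.15² + 0.14² + 0.20² + 0.16² = 0.0036 + 0.0169 + 0.0256 + 0.0225 + 0.0196 + 0.0400 + 0.0256 = 0.1538
B_vite = 1 / 0.1538 = 6.5020
Σp_latiᵢ² = 0.02² + 0.53² + 0.10² + 0.02² + 0.12² + 0.19² + 0.02² = 0.0004 + 0.2809 + 0.0100 + 0.0004 + 0.0144 + 0.0361 + 0.0004 = 0.3426
B_lati = 1 / 0.3426 = 2.9189
Ranking by B (broadest → narrowest): Phratora vitellinae (6.50) > Phratora vulgatissima (5.10) > Phratora laticollis (2.92)

Phratora vitellinae > Phratora vulgatissima > Phratora laticollis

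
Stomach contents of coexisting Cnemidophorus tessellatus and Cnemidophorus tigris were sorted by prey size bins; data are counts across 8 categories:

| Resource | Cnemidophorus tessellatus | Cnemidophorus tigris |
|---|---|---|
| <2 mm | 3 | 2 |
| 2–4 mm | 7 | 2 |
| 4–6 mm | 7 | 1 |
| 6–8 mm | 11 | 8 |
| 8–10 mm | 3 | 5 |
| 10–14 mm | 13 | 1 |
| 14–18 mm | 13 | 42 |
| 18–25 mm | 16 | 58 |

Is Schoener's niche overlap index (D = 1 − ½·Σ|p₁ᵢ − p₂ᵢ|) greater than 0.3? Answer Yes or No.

Proportions for Cnemidophorus tessellatus (n=73): 3/73=0.0411, 7/73=0.0959, 7/73=0.0959, 11/73=0.1507, 3/73=0.0411, 13/73=0.1781, 13/73=0.1781, 16/73=0.2192
Proportions for Cnemidophorus tigris (n=119): 2/119=0.0168, 2/119=0.0168, 1/119=0.0084, 8/119=0.0672, 5/119=0.0420, 1/119=0.0084, 42/119=0.3529, 58/119=0.4874
Σ|p₁ᵢ − p₂ᵢ| = 0.0243 + 0.0791 + 0.0875 + 0.0835 + 0.0009 + 0.1697 + 0.1748 + 0.2682 = 0.8880
D = 1 − ½ × 0.8880 = 1 − 0.44400 = 0.55600
D = 0.55600 > 0.3 → Yes.

Yes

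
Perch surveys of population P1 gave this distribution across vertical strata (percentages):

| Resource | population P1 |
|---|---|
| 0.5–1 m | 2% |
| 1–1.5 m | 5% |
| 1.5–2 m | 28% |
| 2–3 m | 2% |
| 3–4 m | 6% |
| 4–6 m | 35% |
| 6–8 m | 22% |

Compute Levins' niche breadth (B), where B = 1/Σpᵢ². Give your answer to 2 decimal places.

3.90

Convert percentages to proportions (divide by 100).
Σpᵢ² = 0.02² + 0.05² + 0.28² + 0.02² + 0.06² + 0.35² + 0.22² = 0.0004 + 0.0025 + 0.0784 + 0.0004 + 0.0036 + 0.1225 + 0.0484 = 0.2562
B = 1 / 0.2562 = 3.9032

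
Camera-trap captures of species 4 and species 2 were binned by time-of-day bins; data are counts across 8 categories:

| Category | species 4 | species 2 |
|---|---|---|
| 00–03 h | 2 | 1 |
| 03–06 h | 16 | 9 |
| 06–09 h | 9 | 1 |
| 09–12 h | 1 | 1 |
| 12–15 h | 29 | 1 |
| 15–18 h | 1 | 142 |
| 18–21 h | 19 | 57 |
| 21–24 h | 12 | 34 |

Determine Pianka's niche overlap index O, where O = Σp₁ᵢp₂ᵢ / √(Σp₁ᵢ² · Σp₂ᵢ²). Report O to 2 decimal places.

Proportions for species 4 (n=89): 2/89=0.0225, 16/89=0.1798, 9/89=0.1011, 1/89=0.0112, 29/89=0.3258, 1/89=0.0112, 19/89=0.2135, 12/89=0.1348
Proportions for species 2 (n=246): 1/246=0.0041, 9/246=0.0366, 1/246=0.0041, 1/246=0.0041, 1/246=0.0041, 142/246=0.5772, 57/246=0.2317, 34/246=0.1382
Σ p₁ᵢp₂ᵢ = 0.000092 + 0.006581 + 0.000415 + 0.000046 + 0.001336 + 0.006465 + 0.049468 + 0.018629 = 0.083032
Σp_1ᵢ² = 0.0225² + 0.1798² + 0.1011² + 0.0112² + 0.3258² + 0.0112² + 0.2135² + 0.1348² = 0.000506 + 0.032328 + 0.010221 + 0.000125 + 0.106146 + 0.000125 + 0.045582 + 0.018171 = 0.213204
Σp_2ᵢ² = 0.0041² + 0.0366² + 0.0041² + 0.0041² + 0.0041² + 0.5772² + 0.2317² + 0.1382² = 0.000017 + 0.001340 + 0.000017 + 0.000017 + 0.000017 + 0.333160 + 0.053685 + 0.019099 = 0.407352
O = 0.083032 / √(0.213204 × 0.407352) = 0.083032 / 0.2947017 = 0.2817

0.28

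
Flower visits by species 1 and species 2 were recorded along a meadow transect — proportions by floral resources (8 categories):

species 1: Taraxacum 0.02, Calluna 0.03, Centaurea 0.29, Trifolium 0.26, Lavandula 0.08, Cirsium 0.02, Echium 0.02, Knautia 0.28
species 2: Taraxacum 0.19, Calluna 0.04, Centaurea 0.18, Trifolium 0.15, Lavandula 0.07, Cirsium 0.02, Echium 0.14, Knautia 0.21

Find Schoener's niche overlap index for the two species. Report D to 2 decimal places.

0.70

Σ|p₁ᵢ − p₂ᵢ| = 0.17 + 0.01 + 0.11 + 0.11 + 0.01 + 0.00 + 0.12 + 0.07 = 0.60
D = 1 − ½ × 0.60 = 1 − 0.300 = 0.7000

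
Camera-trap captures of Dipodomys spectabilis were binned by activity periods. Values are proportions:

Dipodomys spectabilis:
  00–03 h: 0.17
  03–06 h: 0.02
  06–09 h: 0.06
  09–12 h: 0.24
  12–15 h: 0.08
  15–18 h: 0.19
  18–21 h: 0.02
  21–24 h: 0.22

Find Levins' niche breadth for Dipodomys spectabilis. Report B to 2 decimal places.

Σpᵢ² = 0.17² + 0.02² + 0.06² + 0.24² + 0.08² + 0.19² + 0.02² + 0.22² = 0.0289 + 0.0004 + 0.0036 + 0.0576 + 0.0064 + 0.0361 + 0.0004 + 0.0484 = 0.1818
B = 1 / 0.1818 = 5.5006

5.50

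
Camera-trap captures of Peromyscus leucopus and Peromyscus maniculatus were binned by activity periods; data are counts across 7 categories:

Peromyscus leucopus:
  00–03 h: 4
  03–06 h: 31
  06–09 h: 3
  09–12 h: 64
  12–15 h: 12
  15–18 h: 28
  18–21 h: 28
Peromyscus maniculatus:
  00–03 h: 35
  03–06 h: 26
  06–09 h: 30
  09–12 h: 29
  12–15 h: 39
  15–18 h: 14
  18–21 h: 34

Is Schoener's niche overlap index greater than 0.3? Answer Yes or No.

Proportions for Peromyscus leucopus (n=170): 4/170=0.0235, 31/170=0.1824, 3/170=0.0176, 64/170=0.3765, 12/170=0.0706, 28/170=0.1647, 28/170=0.1647
Proportions for Peromyscus maniculatus (n=207): 35/207=0.1691, 26/207=0.1256, 30/207=0.1449, 29/207=0.1401, 39/207=0.1884, 14/207=0.0676, 34/207=0.1643
Σ|p₁ᵢ − p₂ᵢ| = 0.1456 + 0.0568 + 0.1273 + 0.2364 + 0.1178 + 0.0971 + 0.0004 = 0.7814
D = 1 − ½ × 0.7814 = 1 − 0.39070 = 0.60930
D = 0.60930 > 0.3 → Yes.

Yes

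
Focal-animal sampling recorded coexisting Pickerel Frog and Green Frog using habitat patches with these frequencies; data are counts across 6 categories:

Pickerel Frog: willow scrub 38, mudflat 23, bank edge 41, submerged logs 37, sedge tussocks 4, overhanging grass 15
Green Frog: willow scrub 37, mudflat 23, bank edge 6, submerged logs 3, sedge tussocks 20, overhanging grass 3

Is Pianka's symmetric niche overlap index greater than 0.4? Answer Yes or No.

Yes

Proportions for Pickerel Frog (n=158): 38/158=0.2405, 23/158=0.1456, 41/158=0.2595, 37/158=0.2342, 4/158=0.0253, 15/158=0.0949
Proportions for Green Frog (n=92): 37/92=0.4022, 23/92=0.2500, 6/92=0.0652, 3/92=0.0326, 20/92=0.2174, 3/92=0.0326
Σ p₁ᵢp₂ᵢ = 0.096729 + 0.036400 + 0.016919 + 0.007635 + 0.005500 + 0.003094 = 0.166277
Σp_1ᵢ² = 0.2405² + 0.1456² + 0.2595² + 0.2342² + 0.0253² + 0.0949² = 0.057840 + 0.021199 + 0.067340 + 0.054850 + 0.000640 + 0.009006 = 0.210875
Σp_2ᵢ² = 0.4022² + 0.2500² + 0.0652² + 0.0326² + 0.2174² + 0.0326² = 0.161765 + 0.062500 + 0.004251 + 0.001063 + 0.047263 + 0.001063 = 0.277905
O = 0.166277 / √(0.210875 × 0.277905) = 0.166277 / 0.2420810 = 0.6869
O = 0.6869 > 0.4 → Yes.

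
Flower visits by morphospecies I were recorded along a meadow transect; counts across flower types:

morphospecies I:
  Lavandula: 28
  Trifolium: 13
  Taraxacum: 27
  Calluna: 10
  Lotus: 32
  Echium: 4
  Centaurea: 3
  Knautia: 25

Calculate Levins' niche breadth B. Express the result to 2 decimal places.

5.83

Proportions for morphospecies I (n=142): 28/142=0.1972, 13/142=0.0915, 27/142=0.1901, 10/142=0.0704, 32/142=0.2254, 4/142=0.0282, 3/142=0.0211, 25/142=0.1761
Σpᵢ² = 0.1972² + 0.0915² + 0.1901² + 0.0704² + 0.2254² + 0.0282² + 0.0211² + 0.1761² = 0.038888 + 0.008372 + 0.036138 + 0.004956 + 0.050805 + 0.000795 + 0.000445 + 0.031011 = 0.171410
B = 1 / 0.171410 = 5.8340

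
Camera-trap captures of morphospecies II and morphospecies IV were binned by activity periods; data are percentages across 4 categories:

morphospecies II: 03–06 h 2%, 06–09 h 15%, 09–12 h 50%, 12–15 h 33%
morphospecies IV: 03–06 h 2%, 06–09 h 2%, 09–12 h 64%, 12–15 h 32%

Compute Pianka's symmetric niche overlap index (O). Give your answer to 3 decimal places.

0.970

Convert percentages to proportions (divide by 100).
Σ p₁ᵢp₂ᵢ = 0.0004 + 0.0030 + 0.3200 + 0.1056 = 0.4290
Σp_1ᵢ² = 0.02² + 0.15² + 0.50² + 0.33² = 0.0004 + 0.0225 + 0.2500 + 0.1089 = 0.3818
Σp_2ᵢ² = 0.02² + 0.02² + 0.64² + 0.32² = 0.0004 + 0.0004 + 0.4096 + 0.1024 = 0.5128
O = 0.4290 / √(0.3818 × 0.5128) = 0.4290 / 0.442478 = 0.96954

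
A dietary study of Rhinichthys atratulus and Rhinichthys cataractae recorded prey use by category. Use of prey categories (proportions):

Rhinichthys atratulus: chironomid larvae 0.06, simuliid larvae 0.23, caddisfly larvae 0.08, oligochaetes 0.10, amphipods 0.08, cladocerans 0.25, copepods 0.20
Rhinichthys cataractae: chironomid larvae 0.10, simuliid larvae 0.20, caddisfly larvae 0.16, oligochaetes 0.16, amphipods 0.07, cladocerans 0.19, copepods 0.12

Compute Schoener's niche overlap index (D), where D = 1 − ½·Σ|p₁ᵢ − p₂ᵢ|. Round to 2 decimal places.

0.82

Σ|p₁ᵢ − p₂ᵢ| = 0.04 + 0.03 + 0.08 + 0.06 + 0.01 + 0.06 + 0.08 = 0.36
D = 1 − ½ × 0.36 = 1 − 0.180 = 0.8200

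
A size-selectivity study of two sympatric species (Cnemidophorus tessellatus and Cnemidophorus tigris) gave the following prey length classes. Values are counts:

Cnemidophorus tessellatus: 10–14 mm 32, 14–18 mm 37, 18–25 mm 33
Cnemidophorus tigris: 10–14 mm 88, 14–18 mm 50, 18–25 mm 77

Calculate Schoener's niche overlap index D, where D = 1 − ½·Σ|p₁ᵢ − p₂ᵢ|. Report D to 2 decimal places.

Proportions for Cnemidophorus tessellatus (n=102): 32/102=0.3137, 37/102=0.3627, 33/102=0.3235
Proportions for Cnemidophorus tigris (n=215): 88/215=0.4093, 50/215=0.2326, 77/215=0.3581
Σ|p₁ᵢ − p₂ᵢ| = 0.0956 + 0.1301 + 0.0346 = 0.2603
D = 1 − ½ × 0.2603 = 1 − 0.13015 = 0.86985

0.87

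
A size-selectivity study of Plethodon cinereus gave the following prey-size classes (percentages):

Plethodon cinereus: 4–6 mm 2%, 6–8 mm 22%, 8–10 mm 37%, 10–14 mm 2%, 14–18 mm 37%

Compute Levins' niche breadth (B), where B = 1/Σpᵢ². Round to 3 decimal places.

3.096

Convert percentages to proportions (divide by 100).
Σpᵢ² = 0.02² + 0.22² + 0.37² + 0.02² + 0.37² = 0.0004 + 0.0484 + 0.1369 + 0.0004 + 0.1369 = 0.3230
B = 1 / 0.3230 = 3.09598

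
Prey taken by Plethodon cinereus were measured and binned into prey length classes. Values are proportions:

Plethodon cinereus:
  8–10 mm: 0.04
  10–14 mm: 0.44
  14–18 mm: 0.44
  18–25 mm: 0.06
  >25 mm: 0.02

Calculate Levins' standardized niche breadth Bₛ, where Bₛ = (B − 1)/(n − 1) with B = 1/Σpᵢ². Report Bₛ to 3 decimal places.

0.386

Σpᵢ² = 0.04² + 0.44² + 0.44² + 0.06² + 0.02² = 0.0016 + 0.1936 + 0.1936 + 0.0036 + 0.0004 = 0.3928
B = 1 / 0.3928 = 2.54582
Bₛ = (B − 1)/(n − 1) = (2.54582 − 1)/(5 − 1) = 1.54582/4 = 0.38646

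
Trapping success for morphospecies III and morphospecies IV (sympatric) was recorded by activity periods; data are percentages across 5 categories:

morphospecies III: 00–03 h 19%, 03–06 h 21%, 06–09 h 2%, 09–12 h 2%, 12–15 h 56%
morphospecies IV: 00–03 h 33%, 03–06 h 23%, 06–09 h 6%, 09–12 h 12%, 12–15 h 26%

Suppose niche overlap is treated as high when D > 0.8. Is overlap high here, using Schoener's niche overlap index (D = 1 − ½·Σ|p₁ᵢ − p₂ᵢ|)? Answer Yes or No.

No

Convert percentages to proportions (divide by 100).
Σ|p₁ᵢ − p₂ᵢ| = 0.14 + 0.02 + 0.04 + 0.10 + 0.30 = 0.60
D = 1 − ½ × 0.60 = 1 − 0.300 = 0.7000
D = 0.7000 < 0.8 → No.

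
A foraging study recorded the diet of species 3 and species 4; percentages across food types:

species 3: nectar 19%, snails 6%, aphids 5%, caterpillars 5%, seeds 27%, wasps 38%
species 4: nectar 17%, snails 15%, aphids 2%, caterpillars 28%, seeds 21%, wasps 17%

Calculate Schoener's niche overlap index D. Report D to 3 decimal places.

0.680

Convert percentages to proportions (divide by 100).
Σ|p₁ᵢ − p₂ᵢ| = 0.02 + 0.09 + 0.03 + 0.23 + 0.06 + 0.21 = 0.64
D = 1 − ½ × 0.64 = 1 − 0.320 = 0.68000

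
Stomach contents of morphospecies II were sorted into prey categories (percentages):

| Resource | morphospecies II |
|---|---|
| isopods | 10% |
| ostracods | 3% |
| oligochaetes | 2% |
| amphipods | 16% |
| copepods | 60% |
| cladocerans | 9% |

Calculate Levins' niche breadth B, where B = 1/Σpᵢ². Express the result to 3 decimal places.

2.469

Convert percentages to proportions (divide by 100).
Σpᵢ² = 0.10² + 0.03² + 0.02² + 0.16² + 0.60² + 0.09² = 0.0100 + 0.0009 + 0.0004 + 0.0256 + 0.3600 + 0.0081 = 0.4050
B = 1 / 0.4050 = 2.46914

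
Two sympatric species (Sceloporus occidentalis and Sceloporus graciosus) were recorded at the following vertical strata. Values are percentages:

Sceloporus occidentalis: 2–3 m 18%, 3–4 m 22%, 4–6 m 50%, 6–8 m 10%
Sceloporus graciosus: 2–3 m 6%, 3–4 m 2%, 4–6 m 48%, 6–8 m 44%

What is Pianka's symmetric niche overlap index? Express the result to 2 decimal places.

Convert percentages to proportions (divide by 100).
Σ p₁ᵢp₂ᵢ = 0.0108 + 0.0044 + 0.2400 + 0.0440 = 0.2992
Σp_1ᵢ² = 0.18² + 0.22² + 0.50² + 0.10² = 0.0324 + 0.0484 + 0.2500 + 0.0100 = 0.3408
Σp_2ᵢ² = 0.06² + 0.02² + 0.48² + 0.44² = 0.0036 + 0.0004 + 0.2304 + 0.1936 = 0.4280
O = 0.2992 / √(0.3408 × 0.4280) = 0.2992 / 0.38192 = 0.7834

0.78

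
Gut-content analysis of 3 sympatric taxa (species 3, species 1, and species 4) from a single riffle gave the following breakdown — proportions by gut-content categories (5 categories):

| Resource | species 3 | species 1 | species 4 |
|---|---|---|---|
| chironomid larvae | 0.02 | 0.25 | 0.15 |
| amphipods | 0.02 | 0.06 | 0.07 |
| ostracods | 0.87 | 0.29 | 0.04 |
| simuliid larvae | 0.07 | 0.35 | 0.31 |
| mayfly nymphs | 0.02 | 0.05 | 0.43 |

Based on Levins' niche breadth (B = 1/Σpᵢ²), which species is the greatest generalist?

species 1

Σp_3ᵢ² = 0.02² + 0.02² + 0.87² + 0.07² + 0.02² = 0.0004 + 0.0004 + 0.7569 + 0.0049 + 0.0004 = 0.7630
B_3 = 1 / 0.7630 = 1.3106
Σp_1ᵢ² = 0.25² + 0.06² + 0.29² + 0.35² + 0.05² = 0.0625 + 0.0036 + 0.0841 + 0.1225 + 0.0025 = 0.2752
B_1 = 1 / 0.2752 = 3.6337
Σp_4ᵢ² = 0.15² + 0.07² + 0.04² + 0.31² + 0.43² = 0.0225 + 0.0049 + 0.0016 + 0.0961 + 0.1849 = 0.3100
B_4 = 1 / 0.3100 = 3.2258
Highest B → broadest niche (most generalist): species 1 (B = 3.63).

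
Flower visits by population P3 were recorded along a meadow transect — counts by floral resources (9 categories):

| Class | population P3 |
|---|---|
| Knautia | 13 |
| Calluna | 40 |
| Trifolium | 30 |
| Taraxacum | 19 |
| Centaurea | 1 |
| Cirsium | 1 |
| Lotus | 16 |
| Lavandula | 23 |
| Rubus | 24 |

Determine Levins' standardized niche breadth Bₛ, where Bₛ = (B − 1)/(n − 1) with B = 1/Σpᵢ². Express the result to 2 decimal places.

Proportions for population P3 (n=167): 13/167=0.0778, 40/167=0.2395, 30/167=0.1796, 19/167=0.1138, 1/167=0.0060, 1/167=0.0060, 16/167=0.0958, 23/167=0.1377, 24/167=0.1437
Σpᵢ² = 0.0778² + 0.2395² + 0.1796² + 0.1138² + 0.0060² + 0.0060² + 0.0958² + 0.1377² + 0.1437² = 0.006053 + 0.057360 + 0.032256 + 0.012950 + 0.000036 + 0.000036 + 0.009178 + 0.018961 + 0.020650 = 0.157480
B = 1 / 0.157480 = 6.3500
Bₛ = (B − 1)/(n − 1) = (6.3500 − 1)/(9 − 1) = 5.3500/8 = 0.6688

0.67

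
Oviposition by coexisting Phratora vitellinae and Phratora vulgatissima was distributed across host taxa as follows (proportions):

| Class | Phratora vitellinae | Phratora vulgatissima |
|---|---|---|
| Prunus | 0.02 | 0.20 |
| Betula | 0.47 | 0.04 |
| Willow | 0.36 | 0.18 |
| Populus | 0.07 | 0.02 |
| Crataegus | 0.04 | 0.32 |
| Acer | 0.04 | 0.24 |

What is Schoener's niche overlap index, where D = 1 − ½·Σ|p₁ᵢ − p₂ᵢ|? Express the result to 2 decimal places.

Σ|p₁ᵢ − p₂ᵢ| = 0.18 + 0.43 + 0.18 + 0.05 + 0.28 + 0.20 = 1.32
D = 1 − ½ × 1.32 = 1 − 0.660 = 0.3400

0.34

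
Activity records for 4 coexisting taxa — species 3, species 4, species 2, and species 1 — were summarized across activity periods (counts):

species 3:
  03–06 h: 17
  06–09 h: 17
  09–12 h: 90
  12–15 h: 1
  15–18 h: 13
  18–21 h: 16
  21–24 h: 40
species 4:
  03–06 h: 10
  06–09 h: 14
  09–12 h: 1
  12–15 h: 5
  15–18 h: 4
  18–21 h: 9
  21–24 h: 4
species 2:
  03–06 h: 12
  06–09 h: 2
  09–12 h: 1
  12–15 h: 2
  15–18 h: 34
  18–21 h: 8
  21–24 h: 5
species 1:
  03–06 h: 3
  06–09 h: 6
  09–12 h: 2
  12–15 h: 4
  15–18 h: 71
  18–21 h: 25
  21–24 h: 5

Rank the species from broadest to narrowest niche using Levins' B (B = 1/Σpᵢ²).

Proportions for species 3 (n=194): 17/194=0.0876, 17/194=0.0876, 90/194=0.4639, 1/194=0.0052, 13/194=0.0670, 16/194=0.0825, 40/194=0.2062
Proportions for species 4 (n=47): 10/47=0.2128, 14/47=0.2979, 1/47=0.0213, 5/47=0.1064, 4/47=0.0851, 9/47=0.1915, 4/47=0.0851
Proportions for species 2 (n=64): 12/64=0.1875, 2/64=0.0313, 1/64=0.0156, 2/64=0.0313, 34/64=0.5313, 8/64=0.1250, 5/64=0.0781
Proportions for species 1 (n=116): 3/116=0.0259, 6/116=0.0517, 2/116=0.0172, 4/116=0.0345, 71/116=0.6121, 25/116=0.2155, 5/116=0.0431
Σp_3ᵢ² = 0.0876² + 0.0876² + 0.4639² + 0.0052² + 0.0670² + 0.0825² + 0.2062² = 0.007674 + 0.007674 + 0.215203 + 0.000027 + 0.004489 + 0.006806 + 0.042518 = 0.284391
B_3 = 1 / 0.284391 = 3.5163
Σp_4ᵢ² = 0.2128² + 0.2979² + 0.0213² + 0.1064² + 0.0851² + 0.1915² + 0.0851² = 0.045284 + 0.088744 + 0.000454 + 0.011321 + 0.007242 + 0.036672 + 0.007242 = 0.196959
B_4 = 1 / 0.196959 = 5.0772
Σp_2ᵢ² = 0.1875² + 0.0313² + 0.0156² + 0.0313² + 0.5313² + 0.1250² + 0.0781² = 0.035156 + 0.000980 + 0.000243 + 0.000980 + 0.282280 + 0.015625 + 0.006100 = 0.341364
B_2 = 1 / 0.341364 = 2.9294
Σp_1ᵢ² = 0.0259² + 0.0517² + 0.0172² + 0.0345² + 0.6121² + 0.2155² + 0.0431² = 0.000671 + 0.002673 + 0.000296 + 0.001190 + 0.374666 + 0.046440 + 0.001858 = 0.427794
B_1 = 1 / 0.427794 = 2.3376
Ranking by B (broadest → narrowest): species 4 (5.08) > species 3 (3.52) > species 2 (2.93) > species 1 (2.34)

species 4 > species 3 > species 2 > species 1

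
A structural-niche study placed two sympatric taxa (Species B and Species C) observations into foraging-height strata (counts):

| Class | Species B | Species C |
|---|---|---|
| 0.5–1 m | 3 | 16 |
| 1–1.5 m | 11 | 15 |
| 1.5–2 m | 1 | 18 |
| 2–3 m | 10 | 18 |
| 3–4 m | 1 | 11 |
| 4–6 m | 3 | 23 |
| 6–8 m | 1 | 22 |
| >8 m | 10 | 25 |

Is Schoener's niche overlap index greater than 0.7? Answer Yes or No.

No

Proportions for Species B (n=40): 3/40=0.0750, 11/40=0.2750, 1/40=0.0250, 10/40=0.2500, 1/40=0.0250, 3/40=0.0750, 1/40=0.0250, 10/40=0.2500
Proportions for Species C (n=148): 16/148=0.1081, 15/148=0.1014, 18/148=0.1216, 18/148=0.1216, 11/148=0.0743, 23/148=0.1554, 22/148=0.1486, 25/148=0.1689
Σ|p₁ᵢ − p₂ᵢ| = 0.0331 + 0.1736 + 0.0966 + 0.1284 + 0.0493 + 0.0804 + 0.1236 + 0.0811 = 0.7661
D = 1 − ½ × 0.7661 = 1 − 0.38305 = 0.61695
D = 0.61695 < 0.7 → No.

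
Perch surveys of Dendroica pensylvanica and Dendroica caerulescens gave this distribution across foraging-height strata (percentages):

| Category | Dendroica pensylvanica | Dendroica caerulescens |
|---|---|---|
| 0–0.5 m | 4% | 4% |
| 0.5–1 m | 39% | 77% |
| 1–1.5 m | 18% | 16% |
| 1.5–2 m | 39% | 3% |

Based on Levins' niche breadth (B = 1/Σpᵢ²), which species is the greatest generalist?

Dendroica pensylvanica

Convert percentages to proportions (divide by 100).
Σp_pensᵢ² = 0.04² + 0.39² + 0.18² + 0.39² = 0.0016 + 0.1521 + 0.0324 + 0.1521 = 0.3382
B_pens = 1 / 0.3382 = 2.9568
Σp_caerᵢ² = 0.04² + 0.77² + 0.16² + 0.03² = 0.0016 + 0.5929 + 0.0256 + 0.0009 = 0.6210
B_caer = 1 / 0.6210 = 1.6103
Highest B → broadest niche (most generalist): Dendroica pensylvanica (B = 2.96).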